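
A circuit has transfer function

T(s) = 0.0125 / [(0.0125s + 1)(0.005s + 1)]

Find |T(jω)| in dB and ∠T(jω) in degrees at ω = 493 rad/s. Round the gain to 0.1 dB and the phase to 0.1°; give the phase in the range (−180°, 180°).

-62.5 dB, -148.7°

At ω = 493 rad/s:
pole (1 + j493·0.0125) = 1 + j6.1625 → |·| ≈ 6.2431, ∠ ≈ 80.78°
pole (1 + j493·0.005) = 1 + j2.465 → |·| ≈ 2.6601, ∠ ≈ 67.92°
|T| = 0.0125 · 1 / (6.2431 · 2.6601) ≈ 0.00075268
Gain = 20 log₁₀(0.00075268) ≈ -62.47 dB
∠T = (0°) − (80.78° + 67.92°) = -148.70°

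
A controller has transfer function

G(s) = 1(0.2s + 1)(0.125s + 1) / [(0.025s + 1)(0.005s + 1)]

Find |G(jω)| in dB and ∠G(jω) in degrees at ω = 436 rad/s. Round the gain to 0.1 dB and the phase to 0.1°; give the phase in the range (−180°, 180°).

45.2 dB, 28.2°

At ω = 436 rad/s:
zero (1 + j436·0.2) = 1 + j87.2 → |·| ≈ 87.206, ∠ ≈ 89.34°
zero (1 + j436·0.125) = 1 + j54.5 → |·| ≈ 54.509, ∠ ≈ 88.95°
pole (1 + j436·0.025) = 1 + j10.9 → |·| ≈ 10.946, ∠ ≈ 84.76°
pole (1 + j436·0.005) = 1 + j2.18 → |·| ≈ 2.3984, ∠ ≈ 65.36°
|G| = 1 · 87.206 · 54.509 / (10.946 · 2.3984) ≈ 181.07
Gain = 20 log₁₀(181.07) ≈ 45.16 dB
∠G = (89.34° + 88.95°) − (84.76° + 65.36°) = 28.17°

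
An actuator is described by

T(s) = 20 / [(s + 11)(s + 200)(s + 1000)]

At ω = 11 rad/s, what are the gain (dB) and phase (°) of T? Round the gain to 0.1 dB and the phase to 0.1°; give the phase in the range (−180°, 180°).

-103.9 dB, -48.8°

At s = jω = j11:
pole (s+11): 11 + j11 → |·| = √(11²+11²) = √242 ≈ 15.556, ∠ = arctan(11/11) ≈ 45.00°
pole (s+200): 200 + j11 → |·| = √(200²+11²) = √40121 ≈ 200.3, ∠ = arctan(11/200) ≈ 3.15°
pole (s+1000): 1000 + j11 → |·| = √(1000²+11²) = √1000121 ≈ 1000.1, ∠ = arctan(11/1000) ≈ 0.63°
|T| = 20 / 3.1162e+06 ≈ 6.4181e-06
Gain = 20 log₁₀(6.4181e-06) ≈ -103.85 dB
∠T = 0.00° − 48.78° = -48.78°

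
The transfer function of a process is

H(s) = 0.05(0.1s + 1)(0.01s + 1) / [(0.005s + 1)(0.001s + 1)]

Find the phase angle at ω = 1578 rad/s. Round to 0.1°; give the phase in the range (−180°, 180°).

At ω = 1578 rad/s:
zero (1 + j1578·0.1) = 1 + j157.8 → |·| ≈ 157.8, ∠ ≈ 89.64°
zero (1 + j1578·0.01) = 1 + j15.78 → |·| ≈ 15.812, ∠ ≈ 86.37°
pole (1 + j1578·0.005) = 1 + j7.89 → |·| ≈ 7.9531, ∠ ≈ 82.78°
pole (1 + j1578·0.001) = 1 + j1.578 → |·| ≈ 1.8682, ∠ ≈ 57.64°
∠H = (89.64° + 86.37°) − (82.78° + 57.64°) = 35.59°

35.6°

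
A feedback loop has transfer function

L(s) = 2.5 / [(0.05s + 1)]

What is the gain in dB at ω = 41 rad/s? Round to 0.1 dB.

0.8 dB

At ω = 41 rad/s:
pole (1 + j41·0.05) = 1 + j2.05 → |·| ≈ 2.2809, ∠ ≈ 64.00°
|L| = 2.5 · 1 / (2.2809) ≈ 1.0961
Gain = 20 log₁₀(1.0961) ≈ 0.80 dB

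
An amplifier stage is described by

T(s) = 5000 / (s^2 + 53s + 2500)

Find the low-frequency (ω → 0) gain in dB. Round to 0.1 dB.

T(0) = 5000 / 2500 = 2
20 log₁₀(2) ≈ 6.02 dB

6.0 dB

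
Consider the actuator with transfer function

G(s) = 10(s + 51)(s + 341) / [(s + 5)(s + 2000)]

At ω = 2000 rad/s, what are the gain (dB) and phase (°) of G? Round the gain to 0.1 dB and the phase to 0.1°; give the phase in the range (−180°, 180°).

17.1 dB, 34.0°

At s = jω = j2000:
zero (s+51): 51 + j2000 → |·| = √(51²+2000²) = √4002601 ≈ 2000.7, ∠ = arctan(2000/51) ≈ 88.54°
zero (s+341): 341 + j2000 → |·| = √(341²+2000²) = √4116281 ≈ 2028.9, ∠ = arctan(2000/341) ≈ 80.32°
pole (s+5): 5 + j2000 → |·| = √(5²+2000²) = √4000025 ≈ 2000, ∠ = arctan(2000/5) ≈ 89.86°
pole (s+2000): 2000 + j2000 → |·| = √(2000²+2000²) = √8000000 ≈ 2828.4, ∠ = arctan(2000/2000) ≈ 45.00°
|G| = 10 · 4.0592e+06 / 5.6568e+06 ≈ 7.1758
Gain = 20 log₁₀(7.1758) ≈ 17.12 dB
∠G = 168.86° − 134.86° = 34.00°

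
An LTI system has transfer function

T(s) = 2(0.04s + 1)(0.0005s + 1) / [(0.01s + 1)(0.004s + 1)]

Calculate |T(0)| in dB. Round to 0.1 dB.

T(0) = 2 · 1 / 1 = 2
20 log₁₀(2) ≈ 6.02 dB

6.0 dB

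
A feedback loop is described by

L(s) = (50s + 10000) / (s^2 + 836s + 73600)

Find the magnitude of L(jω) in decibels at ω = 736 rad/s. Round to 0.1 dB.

Substitute s = j736:
Numerator: 50(j736) + 10000 = 10000 + j36800
Denominator: (j736)^2 + 836(j736) + 73600 = -468096 + j615296
|N| = √(10000² + 36800²) ≈ 38134, ∠N ≈ 74.80°
|D| = √(468096² + 615296²) ≈ 7.7311e+05, ∠D ≈ 127.26°
|L| = 38134 / 7.7311e+05 ≈ 0.049325
Gain = 20 log₁₀(0.049325) ≈ -26.14 dB

-26.1 dB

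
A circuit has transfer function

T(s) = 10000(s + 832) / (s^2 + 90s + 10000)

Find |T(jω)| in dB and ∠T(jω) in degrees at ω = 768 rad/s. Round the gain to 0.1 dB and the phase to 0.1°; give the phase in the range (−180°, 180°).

25.8 dB, -130.5°

At s = jω = j768:
zero (s+832): 832 + j768 → |·| = √(832²+768²) = √1282048 ≈ 1132.3, ∠ = arctan(768/832) ≈ 42.71°
quadratic: (j768)² + 90·j768 + 10000 = -579824 + j69120 → |·| ≈ 5.8393e+05, ∠ ≈ 173.20°
|T| = 10000 · 1132.3 / 5.8393e+05 ≈ 19.391
Gain = 20 log₁₀(19.391) ≈ 25.75 dB
∠T = 42.71° − 173.20° = -130.49°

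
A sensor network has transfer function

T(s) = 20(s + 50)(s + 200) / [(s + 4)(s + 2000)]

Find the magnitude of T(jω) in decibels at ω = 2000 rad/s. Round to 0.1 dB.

23.1 dB

At s = jω = j2000:
zero (s+50): 50 + j2000 → |·| = √(50²+2000²) = √4002500 ≈ 2000.6, ∠ = arctan(2000/50) ≈ 88.57°
zero (s+200): 200 + j2000 → |·| = √(200²+2000²) = √4040000 ≈ 2010, ∠ = arctan(2000/200) ≈ 84.29°
pole (s+4): 4 + j2000 → |·| = √(4²+2000²) = √4000016 ≈ 2000, ∠ = arctan(2000/4) ≈ 89.89°
pole (s+2000): 2000 + j2000 → |·| = √(2000²+2000²) = √8000000 ≈ 2828.4, ∠ = arctan(2000/2000) ≈ 45.00°
|T| = 20 · 4.0212e+06 / 5.6568e+06 ≈ 14.217
Gain = 20 log₁₀(14.217) ≈ 23.06 dB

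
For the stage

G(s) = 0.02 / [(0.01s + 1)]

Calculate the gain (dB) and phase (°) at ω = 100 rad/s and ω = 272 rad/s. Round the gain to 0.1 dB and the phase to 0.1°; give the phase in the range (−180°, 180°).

At ω = 100 rad/s:
pole (1 + j100·0.01) = 1 + j1 → |·| ≈ 1.4142, ∠ ≈ 45.00°
|G| = 0.02 · 1 / (1.4142) ≈ 0.014142
Gain = 20 log₁₀(0.014142) ≈ -36.99 dB
∠G = (0°) − (45.00°) = -45.00°

At ω = 272 rad/s:
pole (1 + j272·0.01) = 1 + j2.72 → |·| ≈ 2.898, ∠ ≈ 69.81°
|G| = 0.02 · 1 / (2.898) ≈ 0.0069013
Gain = 20 log₁₀(0.0069013) ≈ -43.22 dB
∠G = (0°) − (69.81°) = -69.81°

ω = 100: -37.0 dB, -45.0°; ω = 272: -43.2 dB, -69.8°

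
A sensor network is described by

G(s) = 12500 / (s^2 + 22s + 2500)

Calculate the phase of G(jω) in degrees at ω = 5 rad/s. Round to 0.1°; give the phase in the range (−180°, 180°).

-2.5°

At s = jω = j5:
quadratic: (j5)² + 22·j5 + 2500 = 2475 + j110 → |·| ≈ 2477.4, ∠ ≈ 2.54°
∠G = 0.00° − 2.54° = -2.54°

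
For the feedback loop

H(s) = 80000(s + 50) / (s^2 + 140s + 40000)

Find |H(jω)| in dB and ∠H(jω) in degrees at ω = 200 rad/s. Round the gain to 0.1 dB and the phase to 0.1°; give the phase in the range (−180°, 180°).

At s = jω = j200:
zero (s+50): 50 + j200 → |·| = √(50²+200²) = √42500 ≈ 206.16, ∠ = arctan(200/50) ≈ 75.96°
quadratic: (j200)² + 140·j200 + 40000 = 0 + j28000 → |·| ≈ 28000, ∠ ≈ 90.00°
|H| = 80000 · 206.16 / 28000 ≈ 589.03
Gain = 20 log₁₀(589.03) ≈ 55.40 dB
∠H = 75.96° − 90.00° = -14.04°

55.4 dB, -14.0°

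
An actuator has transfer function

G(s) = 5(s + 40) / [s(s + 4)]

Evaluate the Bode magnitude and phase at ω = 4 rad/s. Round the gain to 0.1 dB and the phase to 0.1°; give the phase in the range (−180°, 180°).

At s = jω = j4:
zero (s+40): 40 + j4 → |·| = √(40²+4²) = √1616 ≈ 40.2, ∠ = arctan(4/40) ≈ 5.71°
pole (s+4): 4 + j4 → |·| = √(4²+4²) = √32 ≈ 5.6569, ∠ = arctan(4/4) ≈ 45.00°
pole at origin: |s| = 4, ∠ = 90.00° (in denominator)
|G| = 5 · 40.2 / 22.628 ≈ 8.8828
Gain = 20 log₁₀(8.8828) ≈ 18.97 dB
∠G = 5.71° − 135.00° = -129.29°

19.0 dB, -129.3°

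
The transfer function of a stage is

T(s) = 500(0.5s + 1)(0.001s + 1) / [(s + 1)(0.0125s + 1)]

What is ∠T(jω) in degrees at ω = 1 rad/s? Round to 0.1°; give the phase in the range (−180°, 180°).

-19.1°

At ω = 1 rad/s:
zero (1 + j1·0.5) = 1 + j0.5 → |·| ≈ 1.118, ∠ ≈ 26.57°
zero (1 + j1·0.001) = 1 + j0.001 → |·| ≈ 1, ∠ ≈ 0.06°
pole (1 + j1·1) = 1 + j1 → |·| ≈ 1.4142, ∠ ≈ 45.00°
pole (1 + j1·0.0125) = 1 + j0.0125 → |·| ≈ 1.0001, ∠ ≈ 0.72°
∠T = (26.57° + 0.06°) − (45.00° + 0.72°) = -19.09°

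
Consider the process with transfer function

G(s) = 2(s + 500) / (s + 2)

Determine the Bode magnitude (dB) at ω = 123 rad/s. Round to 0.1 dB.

18.5 dB

At s = jω = j123:
zero (s+500): 500 + j123 → |·| = √(500²+123²) = √265129 ≈ 514.91, ∠ = arctan(123/500) ≈ 13.82°
pole (s+2): 2 + j123 → |·| = √(2²+123²) = √15133 ≈ 123.02, ∠ = arctan(123/2) ≈ 89.07°
|G| = 2 · 514.91 / 123.02 ≈ 8.3712
Gain = 20 log₁₀(8.3712) ≈ 18.46 dB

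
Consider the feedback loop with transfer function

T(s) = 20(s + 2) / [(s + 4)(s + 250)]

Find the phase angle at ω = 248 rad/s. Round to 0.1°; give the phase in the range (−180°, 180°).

At s = jω = j248:
zero (s+2): 2 + j248 → |·| = √(2²+248²) = √61508 ≈ 248.01, ∠ = arctan(248/2) ≈ 89.54°
pole (s+4): 4 + j248 → |·| = √(4²+248²) = √61520 ≈ 248.03, ∠ = arctan(248/4) ≈ 89.08°
pole (s+250): 250 + j248 → |·| = √(250²+248²) = √124004 ≈ 352.14, ∠ = arctan(248/250) ≈ 44.77°
∠T = 89.54° − 133.85° = -44.31°

-44.3°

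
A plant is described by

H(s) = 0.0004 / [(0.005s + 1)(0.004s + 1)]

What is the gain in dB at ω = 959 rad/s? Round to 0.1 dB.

-93.7 dB

At ω = 959 rad/s:
pole (1 + j959·0.005) = 1 + j4.795 → |·| ≈ 4.8982, ∠ ≈ 78.22°
pole (1 + j959·0.004) = 1 + j3.836 → |·| ≈ 3.9642, ∠ ≈ 75.39°
|H| = 0.0004 · 1 / (4.8982 · 3.9642) ≈ 2.06e-05
Gain = 20 log₁₀(2.06e-05) ≈ -93.72 dB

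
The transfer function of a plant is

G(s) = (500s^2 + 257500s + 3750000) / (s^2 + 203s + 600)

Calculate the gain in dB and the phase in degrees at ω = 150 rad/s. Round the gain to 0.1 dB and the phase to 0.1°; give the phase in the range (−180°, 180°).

Substitute s = j150:
Numerator: 500(j150)^2 + 257500(j150) + 3750000 = -7500000 + j38625000
Denominator: (j150)^2 + 203(j150) + 600 = -21900 + j30450
|N| = √(7500000² + 38625000²) ≈ 3.9346e+07, ∠N ≈ 100.99°
|D| = √(21900² + 30450²) ≈ 37507, ∠D ≈ 125.72°
|G| = 3.9346e+07 / 37507 ≈ 1049
Gain = 20 log₁₀(1049) ≈ 60.42 dB
∠G = 100.99° − 125.72° = -24.73°

60.4 dB, -24.7°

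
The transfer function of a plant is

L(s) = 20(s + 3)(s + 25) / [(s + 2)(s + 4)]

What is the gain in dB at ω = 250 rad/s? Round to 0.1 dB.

At s = jω = j250:
zero (s+3): 3 + j250 → |·| = √(3²+250²) = √62509 ≈ 250.02, ∠ = arctan(250/3) ≈ 89.31°
zero (s+25): 25 + j250 → |·| = √(25²+250²) = √63125 ≈ 251.25, ∠ = arctan(250/25) ≈ 84.29°
pole (s+2): 2 + j250 → |·| = √(2²+250²) = √62504 ≈ 250.01, ∠ = arctan(250/2) ≈ 89.54°
pole (s+4): 4 + j250 → |·| = √(4²+250²) = √62516 ≈ 250.03, ∠ = arctan(250/4) ≈ 89.08°
|L| = 20 · 62818 / 62510 ≈ 20.099
Gain = 20 log₁₀(20.099) ≈ 26.06 dB

26.1 dB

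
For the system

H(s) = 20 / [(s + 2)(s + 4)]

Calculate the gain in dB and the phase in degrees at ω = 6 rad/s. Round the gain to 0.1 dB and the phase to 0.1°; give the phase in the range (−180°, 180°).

-7.2 dB, -127.9°

At s = jω = j6:
pole (s+2): 2 + j6 → |·| = √(2²+6²) = √40 ≈ 6.3246, ∠ = arctan(6/2) ≈ 71.57°
pole (s+4): 4 + j6 → |·| = √(4²+6²) = √52 ≈ 7.2111, ∠ = arctan(6/4) ≈ 56.31°
|H| = 20 / 45.607 ≈ 0.43853
Gain = 20 log₁₀(0.43853) ≈ -7.16 dB
∠H = 0.00° − 127.88° = -127.88°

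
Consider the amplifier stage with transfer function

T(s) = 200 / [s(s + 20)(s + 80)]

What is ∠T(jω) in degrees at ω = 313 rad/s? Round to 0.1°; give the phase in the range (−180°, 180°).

108.0°

At s = jω = j313:
pole (s+20): 20 + j313 → |·| = √(20²+313²) = √98369 ≈ 313.64, ∠ = arctan(313/20) ≈ 86.34°
pole (s+80): 80 + j313 → |·| = √(80²+313²) = √104369 ≈ 323.06, ∠ = arctan(313/80) ≈ 75.66°
pole at origin: |s| = 313, ∠ = 90.00° (in denominator)
∠T = 0.00° − 252.00° = -252.00° ≡ 108.00° (principal value)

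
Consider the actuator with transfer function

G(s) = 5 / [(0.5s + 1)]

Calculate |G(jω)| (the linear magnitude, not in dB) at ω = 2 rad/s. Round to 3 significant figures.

3.54

At ω = 2 rad/s:
pole (1 + j2·0.5) = 1 + j1 → |·| ≈ 1.4142, ∠ ≈ 45.00°
|G| = 5 · 1 / (1.4142) ≈ 3.5356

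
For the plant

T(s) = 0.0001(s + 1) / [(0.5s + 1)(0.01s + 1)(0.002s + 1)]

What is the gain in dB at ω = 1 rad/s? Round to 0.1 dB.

-78.0 dB

At ω = 1 rad/s:
zero (1 + j1·1) = 1 + j1 → |·| ≈ 1.4142, ∠ ≈ 45.00°
pole (1 + j1·0.5) = 1 + j0.5 → |·| ≈ 1.118, ∠ ≈ 26.57°
pole (1 + j1·0.01) = 1 + j0.01 → |·| ≈ 1, ∠ ≈ 0.57°
pole (1 + j1·0.002) = 1 + j0.002 → |·| ≈ 1, ∠ ≈ 0.11°
|T| = 0.0001 · 1.4142 / (1.118 · 1 · 1) ≈ 0.00012649
Gain = 20 log₁₀(0.00012649) ≈ -77.96 dB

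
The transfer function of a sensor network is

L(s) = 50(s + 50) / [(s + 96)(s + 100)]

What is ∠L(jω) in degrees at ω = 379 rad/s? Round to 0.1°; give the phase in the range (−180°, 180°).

At s = jω = j379:
zero (s+50): 50 + j379 → |·| = √(50²+379²) = √146141 ≈ 382.28, ∠ = arctan(379/50) ≈ 82.48°
pole (s+96): 96 + j379 → |·| = √(96²+379²) = √152857 ≈ 390.97, ∠ = arctan(379/96) ≈ 75.79°
pole (s+100): 100 + j379 → |·| = √(100²+379²) = √153641 ≈ 391.97, ∠ = arctan(379/100) ≈ 75.22°
∠L = 82.48° − 151.01° = -68.53°

-68.5°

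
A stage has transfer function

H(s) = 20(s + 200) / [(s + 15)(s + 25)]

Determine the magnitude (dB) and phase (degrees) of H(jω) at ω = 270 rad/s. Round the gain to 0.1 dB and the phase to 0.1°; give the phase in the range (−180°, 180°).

At s = jω = j270:
zero (s+200): 200 + j270 → |·| = √(200²+270²) = √112900 ≈ 336.01, ∠ = arctan(270/200) ≈ 53.47°
pole (s+15): 15 + j270 → |·| = √(15²+270²) = √73125 ≈ 270.42, ∠ = arctan(270/15) ≈ 86.82°
pole (s+25): 25 + j270 → |·| = √(25²+270²) = √73525 ≈ 271.15, ∠ = arctan(270/25) ≈ 84.71°
|H| = 20 · 336.01 / 73324 ≈ 0.091651
Gain = 20 log₁₀(0.091651) ≈ -20.76 dB
∠H = 53.47° − 171.53° = -118.06°

-20.8 dB, -118.1°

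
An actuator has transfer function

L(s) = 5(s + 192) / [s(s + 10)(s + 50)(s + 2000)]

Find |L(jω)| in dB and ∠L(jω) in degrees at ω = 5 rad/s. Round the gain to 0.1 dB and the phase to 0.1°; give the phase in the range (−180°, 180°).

-75.3 dB, -120.9°

At s = jω = j5:
zero (s+192): 192 + j5 → |·| = √(192²+5²) = √36889 ≈ 192.07, ∠ = arctan(5/192) ≈ 1.49°
pole (s+10): 10 + j5 → |·| = √(10²+5²) = √125 ≈ 11.18, ∠ = arctan(5/10) ≈ 26.57°
pole (s+50): 50 + j5 → |·| = √(50²+5²) = √2525 ≈ 50.249, ∠ = arctan(5/50) ≈ 5.71°
pole (s+2000): 2000 + j5 → |·| = √(2000²+5²) = √4000025 ≈ 2000, ∠ = arctan(5/2000) ≈ 0.14°
pole at origin: |s| = 5, ∠ = 90.00° (in denominator)
|L| = 5 · 192.07 / 5.6178e+06 ≈ 0.00017095
Gain = 20 log₁₀(0.00017095) ≈ -75.34 dB
∠L = 1.49° − 122.42° = -120.93°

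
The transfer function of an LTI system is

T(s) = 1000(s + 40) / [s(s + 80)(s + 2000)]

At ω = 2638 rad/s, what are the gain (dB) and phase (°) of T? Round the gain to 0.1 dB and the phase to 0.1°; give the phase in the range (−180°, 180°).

-78.8 dB, -142.0°

At s = jω = j2638:
zero (s+40): 40 + j2638 → |·| = √(40²+2638²) = √6960644 ≈ 2638.3, ∠ = arctan(2638/40) ≈ 89.13°
pole (s+80): 80 + j2638 → |·| = √(80²+2638²) = √6965444 ≈ 2639.2, ∠ = arctan(2638/80) ≈ 88.26°
pole (s+2000): 2000 + j2638 → |·| = √(2000²+2638²) = √10959044 ≈ 3310.4, ∠ = arctan(2638/2000) ≈ 52.83°
pole at origin: |s| = 2638, ∠ = 90.00° (in denominator)
|T| = 1000 · 2638.3 / 2.3048e+10 ≈ 0.00011447
Gain = 20 log₁₀(0.00011447) ≈ -78.83 dB
∠T = 89.13° − 231.09° = -141.96°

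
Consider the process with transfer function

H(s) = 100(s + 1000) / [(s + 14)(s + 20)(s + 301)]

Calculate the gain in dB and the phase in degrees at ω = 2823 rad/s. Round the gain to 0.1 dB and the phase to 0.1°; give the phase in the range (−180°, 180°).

-97.6 dB, 167.3°

At s = jω = j2823:
zero (s+1000): 1000 + j2823 → |·| = √(1000²+2823²) = √8969329 ≈ 2994.9, ∠ = arctan(2823/1000) ≈ 70.49°
pole (s+14): 14 + j2823 → |·| = √(14²+2823²) = √7969525 ≈ 2823, ∠ = arctan(2823/14) ≈ 89.72°
pole (s+20): 20 + j2823 → |·| = √(20²+2823²) = √7969729 ≈ 2823.1, ∠ = arctan(2823/20) ≈ 89.59°
pole (s+301): 301 + j2823 → |·| = √(301²+2823²) = √8059930 ≈ 2839, ∠ = arctan(2823/301) ≈ 83.91°
|H| = 100 · 2994.9 / 2.2626e+10 ≈ 1.3237e-05
Gain = 20 log₁₀(1.3237e-05) ≈ -97.56 dB
∠H = 70.49° − 263.22° = -192.73° ≡ 167.27° (principal value)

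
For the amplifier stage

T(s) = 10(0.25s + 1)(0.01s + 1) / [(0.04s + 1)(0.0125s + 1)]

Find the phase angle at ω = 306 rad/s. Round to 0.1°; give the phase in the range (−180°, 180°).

0.5°

At ω = 306 rad/s:
zero (1 + j306·0.25) = 1 + j76.5 → |·| ≈ 76.507, ∠ ≈ 89.25°
zero (1 + j306·0.01) = 1 + j3.06 → |·| ≈ 3.2193, ∠ ≈ 71.90°
pole (1 + j306·0.04) = 1 + j12.24 → |·| ≈ 12.281, ∠ ≈ 85.33°
pole (1 + j306·0.0125) = 1 + j3.825 → |·| ≈ 3.9536, ∠ ≈ 75.35°
∠T = (89.25° + 71.90°) − (85.33° + 75.35°) = 0.47°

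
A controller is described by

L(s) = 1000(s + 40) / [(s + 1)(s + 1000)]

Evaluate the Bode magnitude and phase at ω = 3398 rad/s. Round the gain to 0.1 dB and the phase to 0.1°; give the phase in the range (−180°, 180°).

-11.0 dB, -74.3°

At s = jω = j3398:
zero (s+40): 40 + j3398 → |·| = √(40²+3398²) = √11548004 ≈ 3398.2, ∠ = arctan(3398/40) ≈ 89.33°
pole (s+1): 1 + j3398 → |·| = √(1²+3398²) = √11546405 ≈ 3398, ∠ = arctan(3398/1) ≈ 89.98°
pole (s+1000): 1000 + j3398 → |·| = √(1000²+3398²) = √12546404 ≈ 3542.1, ∠ = arctan(3398/1000) ≈ 73.60°
|L| = 1000 · 3398.2 / 1.2036e+07 ≈ 0.28234
Gain = 20 log₁₀(0.28234) ≈ -10.98 dB
∠L = 89.33° − 163.58° = -74.25°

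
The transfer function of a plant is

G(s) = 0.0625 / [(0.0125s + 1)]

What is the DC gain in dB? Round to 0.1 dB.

G(0) = 0.0625 · 1 / 1 = 0.0625
20 log₁₀(0.0625) ≈ -24.08 dB

-24.1 dB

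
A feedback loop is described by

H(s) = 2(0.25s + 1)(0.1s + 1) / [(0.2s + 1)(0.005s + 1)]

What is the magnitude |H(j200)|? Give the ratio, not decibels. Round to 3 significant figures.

At ω = 200 rad/s:
zero (1 + j200·0.25) = 1 + j50 → |·| ≈ 50.01, ∠ ≈ 88.85°
zero (1 + j200·0.1) = 1 + j20 → |·| ≈ 20.025, ∠ ≈ 87.14°
pole (1 + j200·0.2) = 1 + j40 → |·| ≈ 40.012, ∠ ≈ 88.57°
pole (1 + j200·0.005) = 1 + j1 → |·| ≈ 1.4142, ∠ ≈ 45.00°
|H| = 2 · 50.01 · 20.025 / (40.012 · 1.4142) ≈ 35.396

35.4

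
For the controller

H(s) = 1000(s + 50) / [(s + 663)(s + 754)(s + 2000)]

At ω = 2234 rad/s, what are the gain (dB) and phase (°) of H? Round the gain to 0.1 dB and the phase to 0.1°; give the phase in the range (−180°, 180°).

At s = jω = j2234:
zero (s+50): 50 + j2234 → |·| = √(50²+2234²) = √4993256 ≈ 2234.6, ∠ = arctan(2234/50) ≈ 88.72°
pole (s+663): 663 + j2234 → |·| = √(663²+2234²) = √5430325 ≈ 2330.3, ∠ = arctan(2234/663) ≈ 73.47°
pole (s+754): 754 + j2234 → |·| = √(754²+2234²) = √5559272 ≈ 2357.8, ∠ = arctan(2234/754) ≈ 71.35°
pole (s+2000): 2000 + j2234 → |·| = √(2000²+2234²) = √8990756 ≈ 2998.5, ∠ = arctan(2234/2000) ≈ 48.16°
|H| = 1000 · 2234.6 / 1.6475e+10 ≈ 0.00013564
Gain = 20 log₁₀(0.00013564) ≈ -77.35 dB
∠H = 88.72° − 192.98° = -104.26°

-77.4 dB, -104.3°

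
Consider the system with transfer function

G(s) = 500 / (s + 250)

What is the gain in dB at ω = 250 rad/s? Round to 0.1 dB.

Substitute s = j250:
Numerator: 500 = 500 + j0
Denominator: (j250) + 250 = 250 + j250
|N| = √(500² + 0²) ≈ 500, ∠N ≈ 0.00°
|D| = √(250² + 250²) ≈ 353.55, ∠D ≈ 45.00°
|G| = 500 / 353.55 ≈ 1.4142
Gain = 20 log₁₀(1.4142) ≈ 3.01 dB

3.0 dB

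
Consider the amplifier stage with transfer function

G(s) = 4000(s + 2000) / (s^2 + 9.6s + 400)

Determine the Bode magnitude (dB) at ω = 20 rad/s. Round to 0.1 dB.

92.4 dB

At s = jω = j20:
zero (s+2000): 2000 + j20 → |·| = √(2000²+20²) = √4000400 ≈ 2000.1, ∠ = arctan(20/2000) ≈ 0.57°
quadratic: (j20)² + 9.6·j20 + 400 = 0 + j192 → |·| ≈ 192, ∠ ≈ 90.00°
|G| = 4000 · 2000.1 / 192 ≈ 41669
Gain = 20 log₁₀(41669) ≈ 92.40 dB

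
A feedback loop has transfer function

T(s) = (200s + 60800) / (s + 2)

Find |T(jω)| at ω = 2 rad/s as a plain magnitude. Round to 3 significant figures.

2.15e+04

Substitute s = j2:
Numerator: 200(j2) + 60800 = 60800 + j400
Denominator: (j2) + 2 = 2 + j2
|N| = √(60800² + 400²) ≈ 60801, ∠N ≈ 0.38°
|D| = √(2² + 2²) ≈ 2.8284, ∠D ≈ 45.00°
|T| = 60801 / 2.8284 ≈ 21497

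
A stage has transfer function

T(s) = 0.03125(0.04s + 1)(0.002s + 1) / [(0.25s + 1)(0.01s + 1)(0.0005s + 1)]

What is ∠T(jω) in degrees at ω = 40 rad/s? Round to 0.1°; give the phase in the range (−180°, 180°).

At ω = 40 rad/s:
zero (1 + j40·0.04) = 1 + j1.6 → |·| ≈ 1.8868, ∠ ≈ 57.99°
zero (1 + j40·0.002) = 1 + j0.08 → |·| ≈ 1.0032, ∠ ≈ 4.57°
pole (1 + j40·0.25) = 1 + j10 → |·| ≈ 10.05, ∠ ≈ 84.29°
pole (1 + j40·0.01) = 1 + j0.4 → |·| ≈ 1.077, ∠ ≈ 21.80°
pole (1 + j40·0.0005) = 1 + j0.02 → |·| ≈ 1.0002, ∠ ≈ 1.15°
∠T = (57.99° + 4.57°) − (84.29° + 21.80° + 1.15°) = -44.68°

-44.7°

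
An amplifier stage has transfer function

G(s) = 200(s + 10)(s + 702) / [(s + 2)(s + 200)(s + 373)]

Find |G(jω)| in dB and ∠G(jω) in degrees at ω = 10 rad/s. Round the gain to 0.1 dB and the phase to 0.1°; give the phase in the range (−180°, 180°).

8.3 dB, -37.3°

At s = jω = j10:
zero (s+10): 10 + j10 → |·| = √(10²+10²) = √200 ≈ 14.142, ∠ = arctan(10/10) ≈ 45.00°
zero (s+702): 702 + j10 → |·| = √(702²+10²) = √492904 ≈ 702.07, ∠ = arctan(10/702) ≈ 0.82°
pole (s+2): 2 + j10 → |·| = √(2²+10²) = √104 ≈ 10.198, ∠ = arctan(10/2) ≈ 78.69°
pole (s+200): 200 + j10 → |·| = √(200²+10²) = √40100 ≈ 200.25, ∠ = arctan(10/200) ≈ 2.86°
pole (s+373): 373 + j10 → |·| = √(373²+10²) = √139229 ≈ 373.13, ∠ = arctan(10/373) ≈ 1.54°
|G| = 200 · 9928.7 / 7.6199e+05 ≈ 2.606
Gain = 20 log₁₀(2.606) ≈ 8.32 dB
∠G = 45.82° − 83.09° = -37.27°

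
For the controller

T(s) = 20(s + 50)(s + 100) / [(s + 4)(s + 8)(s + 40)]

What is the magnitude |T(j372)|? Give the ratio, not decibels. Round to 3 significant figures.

0.0558

At s = jω = j372:
zero (s+50): 50 + j372 → |·| = √(50²+372²) = √140884 ≈ 375.35, ∠ = arctan(372/50) ≈ 82.34°
zero (s+100): 100 + j372 → |·| = √(100²+372²) = √148384 ≈ 385.21, ∠ = arctan(372/100) ≈ 74.95°
pole (s+4): 4 + j372 → |·| = √(4²+372²) = √138400 ≈ 372.02, ∠ = arctan(372/4) ≈ 89.38°
pole (s+8): 8 + j372 → |·| = √(8²+372²) = √138448 ≈ 372.09, ∠ = arctan(372/8) ≈ 88.77°
pole (s+40): 40 + j372 → |·| = √(40²+372²) = √139984 ≈ 374.14, ∠ = arctan(372/40) ≈ 83.86°
|T| = 20 · 1.4459e+05 / 5.179e+07 ≈ 0.055837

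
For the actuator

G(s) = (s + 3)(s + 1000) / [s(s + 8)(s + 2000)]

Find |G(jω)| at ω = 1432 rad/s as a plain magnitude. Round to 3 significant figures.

0.000496

At s = jω = j1432:
zero (s+3): 3 + j1432 → |·| = √(3²+1432²) = √2050633 ≈ 1432, ∠ = arctan(1432/3) ≈ 89.88°
zero (s+1000): 1000 + j1432 → |·| = √(1000²+1432²) = √3050624 ≈ 1746.6, ∠ = arctan(1432/1000) ≈ 55.07°
pole (s+8): 8 + j1432 → |·| = √(8²+1432²) = √2050688 ≈ 1432, ∠ = arctan(1432/8) ≈ 89.68°
pole (s+2000): 2000 + j1432 → |·| = √(2000²+1432²) = √6050624 ≈ 2459.8, ∠ = arctan(1432/2000) ≈ 35.60°
pole at origin: |s| = 1432, ∠ = 90.00° (in denominator)
|G| = 1 · 2.5011e+06 / 5.0441e+09 ≈ 0.00049585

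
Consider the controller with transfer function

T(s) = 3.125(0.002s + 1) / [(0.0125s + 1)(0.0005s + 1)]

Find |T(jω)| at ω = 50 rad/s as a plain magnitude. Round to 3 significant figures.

At ω = 50 rad/s:
zero (1 + j50·0.002) = 1 + j0.1 → |·| ≈ 1.005, ∠ ≈ 5.71°
pole (1 + j50·0.0125) = 1 + j0.625 → |·| ≈ 1.1792, ∠ ≈ 32.01°
pole (1 + j50·0.0005) = 1 + j0.025 → |·| ≈ 1.0003, ∠ ≈ 1.43°
|T| = 3.125 · 1.005 / (1.1792 · 1.0003) ≈ 2.6626

2.66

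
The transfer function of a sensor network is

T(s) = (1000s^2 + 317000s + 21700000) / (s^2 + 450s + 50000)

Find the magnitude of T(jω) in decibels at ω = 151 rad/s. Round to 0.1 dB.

Substitute s = j151:
Numerator: 1000(j151)^2 + 317000(j151) + 21700000 = -1101000 + j47867000
Denominator: (j151)^2 + 450(j151) + 50000 = 27199 + j67950
|N| = √(1101000² + 47867000²) ≈ 4.788e+07, ∠N ≈ 91.32°
|D| = √(27199² + 67950²) ≈ 73191, ∠D ≈ 68.18°
|T| = 4.788e+07 / 73191 ≈ 654.18
Gain = 20 log₁₀(654.18) ≈ 56.31 dB

56.3 dB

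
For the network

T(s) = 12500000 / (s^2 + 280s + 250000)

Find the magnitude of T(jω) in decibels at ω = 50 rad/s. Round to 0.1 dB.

At s = jω = j50:
quadratic: (j50)² + 280·j50 + 250000 = 247500 + j14000 → |·| ≈ 2.479e+05, ∠ ≈ 3.24°
|T| = 12500000 / 2.479e+05 ≈ 50.424
Gain = 20 log₁₀(50.424) ≈ 34.05 dB

34.1 dB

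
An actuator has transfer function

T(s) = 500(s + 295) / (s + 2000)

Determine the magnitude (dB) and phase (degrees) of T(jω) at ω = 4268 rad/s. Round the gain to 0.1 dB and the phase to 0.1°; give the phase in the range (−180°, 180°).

53.1 dB, 21.2°

At s = jω = j4268:
zero (s+295): 295 + j4268 → |·| = √(295²+4268²) = √18302849 ≈ 4278.2, ∠ = arctan(4268/295) ≈ 86.05°
pole (s+2000): 2000 + j4268 → |·| = √(2000²+4268²) = √22215824 ≈ 4713.4, ∠ = arctan(4268/2000) ≈ 64.89°
|T| = 500 · 4278.2 / 4713.4 ≈ 453.83
Gain = 20 log₁₀(453.83) ≈ 53.14 dB
∠T = 86.05° − 64.89° = 21.16°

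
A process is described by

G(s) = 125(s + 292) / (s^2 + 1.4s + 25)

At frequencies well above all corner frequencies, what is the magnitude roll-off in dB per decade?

-20 dB/decade

Each pole contributes −20 dB/decade at high frequency; each zero contributes +20 dB/decade.
Net: 1 zero(s) − 2 pole(s) → -20 dB/decade.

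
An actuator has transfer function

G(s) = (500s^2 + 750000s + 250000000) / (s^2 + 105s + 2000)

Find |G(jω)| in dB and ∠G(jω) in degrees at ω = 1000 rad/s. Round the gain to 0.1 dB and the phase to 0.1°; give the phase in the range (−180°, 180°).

57.9 dB, -65.6°

Substitute s = j1000:
Numerator: 500(j1000)^2 + 750000(j1000) + 250000000 = -250000000 + j750000000
Denominator: (j1000)^2 + 105(j1000) + 2000 = -998000 + j105000
|N| = √(250000000² + 750000000²) ≈ 7.9057e+08, ∠N ≈ 108.43°
|D| = √(998000² + 105000²) ≈ 1.0035e+06, ∠D ≈ 173.99°
|G| = 7.9057e+08 / 1.0035e+06 ≈ 787.81
Gain = 20 log₁₀(787.81) ≈ 57.93 dB
∠G = 108.43° − 173.99° = -65.56°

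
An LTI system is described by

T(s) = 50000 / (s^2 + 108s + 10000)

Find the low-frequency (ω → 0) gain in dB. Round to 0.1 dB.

14.0 dB

T(0) = 50000 / 10000 = 5
20 log₁₀(5) ≈ 13.98 dB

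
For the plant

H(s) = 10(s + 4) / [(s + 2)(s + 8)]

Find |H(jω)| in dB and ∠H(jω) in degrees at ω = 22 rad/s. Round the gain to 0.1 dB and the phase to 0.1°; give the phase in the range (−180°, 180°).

-7.3 dB, -75.1°

At s = jω = j22:
zero (s+4): 4 + j22 → |·| = √(4²+22²) = √500 ≈ 22.361, ∠ = arctan(22/4) ≈ 79.70°
pole (s+2): 2 + j22 → |·| = √(2²+22²) = √488 ≈ 22.091, ∠ = arctan(22/2) ≈ 84.81°
pole (s+8): 8 + j22 → |·| = √(8²+22²) = √548 ≈ 23.409, ∠ = arctan(22/8) ≈ 70.02°
|H| = 10 · 22.361 / 517.13 ≈ 0.43241
Gain = 20 log₁₀(0.43241) ≈ -7.28 dB
∠H = 79.70° − 154.83° = -75.13°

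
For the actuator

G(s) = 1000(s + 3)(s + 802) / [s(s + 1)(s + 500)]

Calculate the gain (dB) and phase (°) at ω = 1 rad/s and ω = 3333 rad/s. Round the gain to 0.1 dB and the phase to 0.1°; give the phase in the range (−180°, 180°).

At s = jω = j1:
zero (s+3): 3 + j1 → |·| = √(3²+1²) = √10 ≈ 3.1623, ∠ = arctan(1/3) ≈ 18.43°
zero (s+802): 802 + j1 → |·| = √(802²+1²) = √643205 ≈ 802, ∠ = arctan(1/802) ≈ 0.07°
pole (s+1): 1 + j1 → |·| = √(1²+1²) = √2 ≈ 1.4142, ∠ = arctan(1/1) ≈ 45.00°
pole (s+500): 500 + j1 → |·| = √(500²+1²) = √250001 ≈ 500, ∠ = arctan(1/500) ≈ 0.11°
pole at origin: |s| = 1, ∠ = 90.00° (in denominator)
|G| = 1000 · 2536.2 / 707.1 ≈ 3586.8
Gain = 20 log₁₀(3586.8) ≈ 71.09 dB
∠G = 18.50° − 135.11° = -116.61°

At s = jω = j3333:
zero (s+3): 3 + j3333 → |·| = √(3²+3333²) = √11108898 ≈ 3333, ∠ = arctan(3333/3) ≈ 89.95°
zero (s+802): 802 + j3333 → |·| = √(802²+3333²) = √11752093 ≈ 3428.1, ∠ = arctan(3333/802) ≈ 76.47°
pole (s+1): 1 + j3333 → |·| = √(1²+3333²) = √11108890 ≈ 3333, ∠ = arctan(3333/1) ≈ 89.98°
pole (s+500): 500 + j3333 → |·| = √(500²+3333²) = √11358889 ≈ 3370.3, ∠ = arctan(3333/500) ≈ 81.47°
pole at origin: |s| = 3333, ∠ = 90.00° (in denominator)
|G| = 1000 · 1.1426e+07 / 3.744e+10 ≈ 0.30518
Gain = 20 log₁₀(0.30518) ≈ -10.31 dB
∠G = 166.42° − 261.45° = -95.03°

ω = 1: 71.1 dB, -116.6°; ω = 3333: -10.3 dB, -95.0°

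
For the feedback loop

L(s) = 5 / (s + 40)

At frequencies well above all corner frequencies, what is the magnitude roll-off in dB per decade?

-20 dB/decade

Each pole contributes −20 dB/decade at high frequency; each zero contributes +20 dB/decade.
Net: 0 zero(s) − 1 pole(s) → -20 dB/decade.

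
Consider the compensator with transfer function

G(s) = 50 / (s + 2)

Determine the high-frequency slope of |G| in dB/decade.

Each pole contributes −20 dB/decade at high frequency; each zero contributes +20 dB/decade.
Net: 0 zero(s) − 1 pole(s) → -20 dB/decade.

-20 dB/decade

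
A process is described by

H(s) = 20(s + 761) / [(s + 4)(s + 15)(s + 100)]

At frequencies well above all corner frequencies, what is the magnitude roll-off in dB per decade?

-40 dB/decade

Each pole contributes −20 dB/decade at high frequency; each zero contributes +20 dB/decade.
Net: 1 zero(s) − 3 pole(s) → -40 dB/decade.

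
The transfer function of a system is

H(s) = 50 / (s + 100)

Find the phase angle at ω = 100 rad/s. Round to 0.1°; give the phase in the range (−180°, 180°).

At s = jω = j100:
pole (s+100): 100 + j100 → |·| = √(100²+100²) = √20000 ≈ 141.42, ∠ = arctan(100/100) ≈ 45.00°
∠H = 0.00° − 45.00° = -45.00°

-45.0°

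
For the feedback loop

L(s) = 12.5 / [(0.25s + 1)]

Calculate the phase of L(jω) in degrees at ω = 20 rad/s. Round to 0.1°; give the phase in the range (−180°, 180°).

-78.7°

At ω = 20 rad/s:
pole (1 + j20·0.25) = 1 + j5 → |·| ≈ 5.099, ∠ ≈ 78.69°
∠L = (0°) − (78.69°) = -78.69°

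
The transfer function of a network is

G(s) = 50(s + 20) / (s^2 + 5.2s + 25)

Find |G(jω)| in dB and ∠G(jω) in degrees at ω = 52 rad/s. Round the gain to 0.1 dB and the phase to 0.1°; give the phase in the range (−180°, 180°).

0.3 dB, -105.3°

At s = jω = j52:
zero (s+20): 20 + j52 → |·| = √(20²+52²) = √3104 ≈ 55.714, ∠ = arctan(52/20) ≈ 68.96°
quadratic: (j52)² + 5.2·j52 + 25 = -2679 + j270.4 → |·| ≈ 2692.6, ∠ ≈ 174.24°
|G| = 50 · 55.714 / 2692.6 ≈ 1.0346
Gain = 20 log₁₀(1.0346) ≈ 0.30 dB
∠G = 68.96° − 174.24° = -105.28°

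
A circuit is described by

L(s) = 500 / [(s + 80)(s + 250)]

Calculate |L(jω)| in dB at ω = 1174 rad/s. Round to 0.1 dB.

At s = jω = j1174:
pole (s+80): 80 + j1174 → |·| = √(80²+1174²) = √1384676 ≈ 1176.7, ∠ = arctan(1174/80) ≈ 86.10°
pole (s+250): 250 + j1174 → |·| = √(250²+1174²) = √1440776 ≈ 1200.3, ∠ = arctan(1174/250) ≈ 77.98°
|L| = 500 / 1.4124e+06 ≈ 0.00035401
Gain = 20 log₁₀(0.00035401) ≈ -69.02 dB

-69.0 dB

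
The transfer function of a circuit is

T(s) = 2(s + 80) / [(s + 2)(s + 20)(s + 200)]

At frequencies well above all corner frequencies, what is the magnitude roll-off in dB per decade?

-40 dB/decade

Each pole contributes −20 dB/decade at high frequency; each zero contributes +20 dB/decade.
Net: 1 zero(s) − 3 pole(s) → -40 dB/decade.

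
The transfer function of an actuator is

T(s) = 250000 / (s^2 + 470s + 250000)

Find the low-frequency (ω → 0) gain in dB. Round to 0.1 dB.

0.0 dB

T(0) = 250000 / 250000 = 1
20 log₁₀(1) ≈ 0.00 dB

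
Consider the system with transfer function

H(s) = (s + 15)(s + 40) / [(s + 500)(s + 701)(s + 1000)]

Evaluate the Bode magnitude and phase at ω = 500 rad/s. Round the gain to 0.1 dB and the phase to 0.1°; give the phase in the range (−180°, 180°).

-68.7 dB, 66.6°

At s = jω = j500:
zero (s+15): 15 + j500 → |·| = √(15²+500²) = √250225 ≈ 500.22, ∠ = arctan(500/15) ≈ 88.28°
zero (s+40): 40 + j500 → |·| = √(40²+500²) = √251600 ≈ 501.6, ∠ = arctan(500/40) ≈ 85.43°
pole (s+500): 500 + j500 → |·| = √(500²+500²) = √500000 ≈ 707.11, ∠ = arctan(500/500) ≈ 45.00°
pole (s+701): 701 + j500 → |·| = √(701²+500²) = √741401 ≈ 861.05, ∠ = arctan(500/701) ≈ 35.50°
pole (s+1000): 1000 + j500 → |·| = √(1000²+500²) = √1250000 ≈ 1118, ∠ = arctan(500/1000) ≈ 26.57°
|H| = 1 · 2.5091e+05 / 6.807e+08 ≈ 0.00036861
Gain = 20 log₁₀(0.00036861) ≈ -68.67 dB
∠H = 173.71° − 107.07° = 66.64°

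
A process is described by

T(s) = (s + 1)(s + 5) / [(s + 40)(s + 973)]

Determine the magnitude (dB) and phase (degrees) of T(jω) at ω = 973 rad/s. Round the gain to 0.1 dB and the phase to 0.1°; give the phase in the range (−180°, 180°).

At s = jω = j973:
zero (s+1): 1 + j973 → |·| = √(1²+973²) = √946730 ≈ 973, ∠ = arctan(973/1) ≈ 89.94°
zero (s+5): 5 + j973 → |·| = √(5²+973²) = √946754 ≈ 973.01, ∠ = arctan(973/5) ≈ 89.71°
pole (s+40): 40 + j973 → |·| = √(40²+973²) = √948329 ≈ 973.82, ∠ = arctan(973/40) ≈ 87.65°
pole (s+973): 973 + j973 → |·| = √(973²+973²) = √1893458 ≈ 1376, ∠ = arctan(973/973) ≈ 45.00°
|T| = 1 · 9.4674e+05 / 1.34e+06 ≈ 0.70652
Gain = 20 log₁₀(0.70652) ≈ -3.02 dB
∠T = 179.65° − 132.65° = 47.00°

-3.0 dB, 47.0°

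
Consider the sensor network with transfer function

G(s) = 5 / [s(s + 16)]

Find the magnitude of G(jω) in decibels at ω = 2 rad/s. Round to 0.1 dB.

-16.2 dB

At s = jω = j2:
pole (s+16): 16 + j2 → |·| = √(16²+2²) = √260 ≈ 16.125, ∠ = arctan(2/16) ≈ 7.13°
pole at origin: |s| = 2, ∠ = 90.00° (in denominator)
|G| = 5 / 32.25 ≈ 0.15504
Gain = 20 log₁₀(0.15504) ≈ -16.19 dB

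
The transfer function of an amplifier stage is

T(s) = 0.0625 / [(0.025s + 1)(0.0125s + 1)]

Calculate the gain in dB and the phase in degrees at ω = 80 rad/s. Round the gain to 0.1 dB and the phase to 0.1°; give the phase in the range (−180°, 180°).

At ω = 80 rad/s:
pole (1 + j80·0.025) = 1 + j2 → |·| ≈ 2.2361, ∠ ≈ 63.43°
pole (1 + j80·0.0125) = 1 + j1 → |·| ≈ 1.4142, ∠ ≈ 45.00°
|T| = 0.0625 · 1 / (2.2361 · 1.4142) ≈ 0.019764
Gain = 20 log₁₀(0.019764) ≈ -34.08 dB
∠T = (0°) − (63.43° + 45.00°) = -108.43°

-34.1 dB, -108.4°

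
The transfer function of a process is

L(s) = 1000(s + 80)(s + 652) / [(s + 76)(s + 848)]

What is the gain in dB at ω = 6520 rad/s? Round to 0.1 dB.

60.0 dB

At s = jω = j6520:
zero (s+80): 80 + j6520 → |·| = √(80²+6520²) = √42516800 ≈ 6520.5, ∠ = arctan(6520/80) ≈ 89.30°
zero (s+652): 652 + j6520 → |·| = √(652²+6520²) = √42935504 ≈ 6552.5, ∠ = arctan(6520/652) ≈ 84.29°
pole (s+76): 76 + j6520 → |·| = √(76²+6520²) = √42516176 ≈ 6520.4, ∠ = arctan(6520/76) ≈ 89.33°
pole (s+848): 848 + j6520 → |·| = √(848²+6520²) = √43229504 ≈ 6574.9, ∠ = arctan(6520/848) ≈ 82.59°
|L| = 1000 · 4.2726e+07 / 4.2871e+07 ≈ 996.62
Gain = 20 log₁₀(996.62) ≈ 59.97 dB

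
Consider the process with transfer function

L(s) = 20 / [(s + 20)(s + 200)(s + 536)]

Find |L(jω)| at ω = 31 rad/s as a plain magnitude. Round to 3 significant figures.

4.99e-06

At s = jω = j31:
pole (s+20): 20 + j31 → |·| = √(20²+31²) = √1361 ≈ 36.892, ∠ = arctan(31/20) ≈ 57.17°
pole (s+200): 200 + j31 → |·| = √(200²+31²) = √40961 ≈ 202.39, ∠ = arctan(31/200) ≈ 8.81°
pole (s+536): 536 + j31 → |·| = √(536²+31²) = √288257 ≈ 536.9, ∠ = arctan(31/536) ≈ 3.31°
|L| = 20 / 4.0088e+06 ≈ 4.989e-06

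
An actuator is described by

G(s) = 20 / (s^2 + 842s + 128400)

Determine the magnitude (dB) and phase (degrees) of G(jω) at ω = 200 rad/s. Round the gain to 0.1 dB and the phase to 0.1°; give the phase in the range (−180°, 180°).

-79.6 dB, -62.3°

Substitute s = j200:
Numerator: 20 = 20 + j0
Denominator: (j200)^2 + 842(j200) + 128400 = 88400 + j168400
|N| = √(20² + 0²) ≈ 20, ∠N ≈ 0.00°
|D| = √(88400² + 168400²) ≈ 1.9019e+05, ∠D ≈ 62.30°
|G| = 20 / 1.9019e+05 ≈ 0.00010516
Gain = 20 log₁₀(0.00010516) ≈ -79.56 dB
∠G = 0.00° − 62.30° = -62.30°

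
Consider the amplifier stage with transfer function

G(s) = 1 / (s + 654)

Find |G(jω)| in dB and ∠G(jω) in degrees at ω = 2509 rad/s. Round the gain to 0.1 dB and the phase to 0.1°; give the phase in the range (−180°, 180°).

At s = jω = j2509:
pole (s+654): 654 + j2509 → |·| = √(654²+2509²) = √6722797 ≈ 2592.8, ∠ = arctan(2509/654) ≈ 75.39°
|G| = 1 / 2592.8 ≈ 0.00038568
Gain = 20 log₁₀(0.00038568) ≈ -68.28 dB
∠G = 0.00° − 75.39° = -75.39°

-68.3 dB, -75.4°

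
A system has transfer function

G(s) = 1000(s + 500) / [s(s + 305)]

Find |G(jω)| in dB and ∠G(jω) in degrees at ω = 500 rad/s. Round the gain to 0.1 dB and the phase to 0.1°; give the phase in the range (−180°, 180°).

7.7 dB, -103.6°

At s = jω = j500:
zero (s+500): 500 + j500 → |·| = √(500²+500²) = √500000 ≈ 707.11, ∠ = arctan(500/500) ≈ 45.00°
pole (s+305): 305 + j500 → |·| = √(305²+500²) = √343025 ≈ 585.68, ∠ = arctan(500/305) ≈ 58.62°
pole at origin: |s| = 500, ∠ = 90.00° (in denominator)
|G| = 1000 · 707.11 / 2.9284e+05 ≈ 2.4147
Gain = 20 log₁₀(2.4147) ≈ 7.66 dB
∠G = 45.00° − 148.62° = -103.62°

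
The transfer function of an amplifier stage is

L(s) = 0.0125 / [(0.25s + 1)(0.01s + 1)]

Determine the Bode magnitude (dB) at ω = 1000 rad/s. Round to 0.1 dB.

-106.1 dB

At ω = 1000 rad/s:
pole (1 + j1000·0.25) = 1 + j250 → |·| ≈ 250, ∠ ≈ 89.77°
pole (1 + j1000·0.01) = 1 + j10 → |·| ≈ 10.05, ∠ ≈ 84.29°
|L| = 0.0125 · 1 / (250 · 10.05) ≈ 4.9751e-06
Gain = 20 log₁₀(4.9751e-06) ≈ -106.06 dB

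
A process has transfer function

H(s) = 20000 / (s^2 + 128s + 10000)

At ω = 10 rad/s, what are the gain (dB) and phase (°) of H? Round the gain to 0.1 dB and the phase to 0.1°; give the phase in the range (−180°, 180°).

At s = jω = j10:
quadratic: (j10)² + 128·j10 + 10000 = 9900 + j1280 → |·| ≈ 9982.4, ∠ ≈ 7.37°
|H| = 20000 / 9982.4 ≈ 2.0035
Gain = 20 log₁₀(2.0035) ≈ 6.04 dB
∠H = 0.00° − 7.37° = -7.37°

6.0 dB, -7.4°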